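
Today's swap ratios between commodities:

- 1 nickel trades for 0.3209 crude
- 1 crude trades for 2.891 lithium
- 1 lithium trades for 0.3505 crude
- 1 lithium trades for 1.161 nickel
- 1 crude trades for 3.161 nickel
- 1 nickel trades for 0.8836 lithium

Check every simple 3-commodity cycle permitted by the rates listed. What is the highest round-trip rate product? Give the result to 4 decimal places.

1.0771

lithium→nickel→crude→lithium: 1.161 × 0.3209 × 2.891 = 1.07709
lithium→crude→nickel→lithium: 0.3505 × 3.161 × 0.8836 = 0.97897
Maximum is lithium→nickel→crude→lithium at 1.0771; arbitrage exists.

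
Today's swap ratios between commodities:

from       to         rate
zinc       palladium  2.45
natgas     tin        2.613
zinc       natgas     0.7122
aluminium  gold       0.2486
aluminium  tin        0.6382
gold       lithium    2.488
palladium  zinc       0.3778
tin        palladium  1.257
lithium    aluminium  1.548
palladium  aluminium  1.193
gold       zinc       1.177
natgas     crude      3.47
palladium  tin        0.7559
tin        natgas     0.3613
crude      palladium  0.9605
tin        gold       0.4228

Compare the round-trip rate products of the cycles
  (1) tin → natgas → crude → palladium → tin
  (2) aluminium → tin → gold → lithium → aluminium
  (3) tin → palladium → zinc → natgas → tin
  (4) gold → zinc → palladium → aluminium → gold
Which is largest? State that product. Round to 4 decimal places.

(1) 0.3613 × 3.47 × 0.9605 × 0.7559 = 0.91025
(2) 0.6382 × 0.4228 × 2.488 × 1.548 = 1.03923
(3) 1.257 × 0.3778 × 0.7122 × 2.613 = 0.88377
(4) 1.177 × 2.45 × 1.193 × 0.2486 = 0.85523
Highest is cycle (2) at 1.0392 (>1, arbitrage).

1.0392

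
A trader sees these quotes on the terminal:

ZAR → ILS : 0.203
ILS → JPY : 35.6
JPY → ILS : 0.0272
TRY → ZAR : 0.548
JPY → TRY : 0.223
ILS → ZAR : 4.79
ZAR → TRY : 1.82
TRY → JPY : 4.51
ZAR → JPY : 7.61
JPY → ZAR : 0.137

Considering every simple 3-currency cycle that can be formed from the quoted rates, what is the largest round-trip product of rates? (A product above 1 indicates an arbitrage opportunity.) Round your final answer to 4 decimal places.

ZAR→TRY→JPY→ZAR: 1.82 × 4.51 × 0.137 = 1.12452
ZAR→JPY→ILS→ZAR: 7.61 × 0.0272 × 4.79 = 0.99149
ZAR→ILS→JPY→ZAR: 0.203 × 35.6 × 0.137 = 0.99007
ZAR→JPY→TRY→ZAR: 7.61 × 0.223 × 0.548 = 0.92997
Maximum is ZAR→TRY→JPY→ZAR at 1.1245; arbitrage exists.

1.1245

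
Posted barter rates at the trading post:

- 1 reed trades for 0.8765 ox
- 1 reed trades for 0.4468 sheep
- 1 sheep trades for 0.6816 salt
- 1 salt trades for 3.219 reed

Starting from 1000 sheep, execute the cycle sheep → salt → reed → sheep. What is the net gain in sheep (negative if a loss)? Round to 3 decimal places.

1000 sheep × 0.6816 = 681.6 salt
681.6 salt × 3.219 = 2194.0704 reed
2194.0704 reed × 0.4468 = 980.31065472 sheep
Net change: 980.31065472 − 1000 = -19.68934528 sheep

-19.689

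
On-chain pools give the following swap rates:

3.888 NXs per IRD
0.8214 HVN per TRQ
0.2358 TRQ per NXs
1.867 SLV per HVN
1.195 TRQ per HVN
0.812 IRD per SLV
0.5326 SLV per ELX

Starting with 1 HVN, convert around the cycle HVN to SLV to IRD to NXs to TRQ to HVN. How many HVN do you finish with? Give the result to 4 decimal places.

1.1416

1 HVN × 1.867 = 1.867 SLV
1.867 SLV × 0.812 = 1.516004 IRD
1.516004 IRD × 3.888 = 5.894223552 NXs
5.894223552 NXs × 0.2358 = 1.3898579135616 TRQ
1.3898579135616 TRQ × 0.8214 = 1.14162929019949824 HVN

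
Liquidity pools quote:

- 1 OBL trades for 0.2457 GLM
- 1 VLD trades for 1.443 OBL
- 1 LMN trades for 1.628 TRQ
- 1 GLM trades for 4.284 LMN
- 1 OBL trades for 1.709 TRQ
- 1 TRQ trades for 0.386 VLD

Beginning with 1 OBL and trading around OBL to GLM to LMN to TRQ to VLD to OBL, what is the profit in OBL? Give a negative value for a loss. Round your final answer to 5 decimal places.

1 OBL × 0.2457 = 0.2457 GLM
0.2457 GLM × 4.284 = 1.0525788 LMN
1.0525788 LMN × 1.628 = 1.7135982864 TRQ
1.7135982864 TRQ × 0.386 = 0.6614489385504 VLD
0.6614489385504 VLD × 1.443 = 0.9544708183282272 OBL
Net change: 0.9544708183282272 − 1 = -0.0455291816717728 OBL

-0.04553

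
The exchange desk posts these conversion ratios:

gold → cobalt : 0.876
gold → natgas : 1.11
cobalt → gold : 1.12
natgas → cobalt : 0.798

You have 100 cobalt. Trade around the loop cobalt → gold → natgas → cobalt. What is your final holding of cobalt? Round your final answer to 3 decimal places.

99.207

100 cobalt × 1.12 = 112 gold
112 gold × 1.11 = 124.32 natgas
124.32 natgas × 0.798 = 99.20736 cobalt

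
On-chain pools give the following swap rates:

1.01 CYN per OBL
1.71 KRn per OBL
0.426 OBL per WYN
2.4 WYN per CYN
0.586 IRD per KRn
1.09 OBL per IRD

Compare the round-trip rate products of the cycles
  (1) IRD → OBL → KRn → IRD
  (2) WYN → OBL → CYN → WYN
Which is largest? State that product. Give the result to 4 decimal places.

(1) 1.09 × 1.71 × 0.586 = 1.09225
(2) 0.426 × 1.01 × 2.4 = 1.03262
Highest is cycle (1) at 1.0922 (>1, arbitrage).

1.0922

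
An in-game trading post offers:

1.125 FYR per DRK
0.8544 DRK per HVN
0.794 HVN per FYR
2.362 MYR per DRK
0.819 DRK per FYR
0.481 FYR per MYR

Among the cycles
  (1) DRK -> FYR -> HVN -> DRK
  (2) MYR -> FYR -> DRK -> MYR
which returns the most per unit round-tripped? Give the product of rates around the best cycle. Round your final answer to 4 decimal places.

0.9305

(1) 1.125 × 0.794 × 0.8544 = 0.76319
(2) 0.481 × 0.819 × 2.362 = 0.93048
Highest is cycle (2) at 0.9305 (≤1, no arbitrage).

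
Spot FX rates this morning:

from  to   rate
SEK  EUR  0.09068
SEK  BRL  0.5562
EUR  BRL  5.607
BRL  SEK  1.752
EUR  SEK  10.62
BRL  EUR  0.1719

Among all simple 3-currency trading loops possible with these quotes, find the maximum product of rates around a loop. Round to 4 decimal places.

1.0154

EUR→SEK→BRL→EUR: 10.62 × 0.5562 × 0.1719 = 1.01539
EUR→BRL→SEK→EUR: 5.607 × 1.752 × 0.09068 = 0.89079
Maximum is EUR→SEK→BRL→EUR at 1.0154; arbitrage exists.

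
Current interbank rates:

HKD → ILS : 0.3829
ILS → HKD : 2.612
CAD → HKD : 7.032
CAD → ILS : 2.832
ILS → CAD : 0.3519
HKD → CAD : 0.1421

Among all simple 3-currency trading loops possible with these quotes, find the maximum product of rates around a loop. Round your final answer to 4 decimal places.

1.0511

ILS→HKD→CAD→ILS: 2.612 × 0.1421 × 2.832 = 1.05114
ILS→CAD→HKD→ILS: 0.3519 × 7.032 × 0.3829 = 0.94751
Maximum is ILS→HKD→CAD→ILS at 1.0511; arbitrage exists.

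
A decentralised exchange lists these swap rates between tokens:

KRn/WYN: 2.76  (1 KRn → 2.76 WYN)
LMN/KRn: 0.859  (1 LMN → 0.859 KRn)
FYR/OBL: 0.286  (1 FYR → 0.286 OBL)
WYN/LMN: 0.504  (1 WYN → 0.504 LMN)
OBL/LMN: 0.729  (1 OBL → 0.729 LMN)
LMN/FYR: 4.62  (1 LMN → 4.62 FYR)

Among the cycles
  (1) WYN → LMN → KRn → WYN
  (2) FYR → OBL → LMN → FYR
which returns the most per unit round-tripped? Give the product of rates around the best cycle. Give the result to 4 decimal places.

1.1949

(1) 0.504 × 0.859 × 2.76 = 1.19490
(2) 0.286 × 0.729 × 4.62 = 0.96324
Highest is cycle (1) at 1.1949 (>1, arbitrage).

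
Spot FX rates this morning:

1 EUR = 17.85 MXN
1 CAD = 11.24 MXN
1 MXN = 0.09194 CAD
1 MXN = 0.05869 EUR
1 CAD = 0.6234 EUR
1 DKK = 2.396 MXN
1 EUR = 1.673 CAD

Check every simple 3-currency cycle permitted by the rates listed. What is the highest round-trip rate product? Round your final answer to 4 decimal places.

1.1036

CAD→MXN→EUR→CAD: 11.24 × 0.05869 × 1.673 = 1.10364
CAD→EUR→MXN→CAD: 0.6234 × 17.85 × 0.09194 = 1.02308
Maximum is CAD→MXN→EUR→CAD at 1.1036; arbitrage exists.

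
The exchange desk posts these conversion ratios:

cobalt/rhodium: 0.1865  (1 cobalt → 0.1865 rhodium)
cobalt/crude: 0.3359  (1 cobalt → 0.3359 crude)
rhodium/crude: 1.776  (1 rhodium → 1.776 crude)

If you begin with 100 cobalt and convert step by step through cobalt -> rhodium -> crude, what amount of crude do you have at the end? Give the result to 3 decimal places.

33.122

100 cobalt × 0.1865 = 18.65 rhodium
18.65 rhodium × 1.776 = 33.1224 crude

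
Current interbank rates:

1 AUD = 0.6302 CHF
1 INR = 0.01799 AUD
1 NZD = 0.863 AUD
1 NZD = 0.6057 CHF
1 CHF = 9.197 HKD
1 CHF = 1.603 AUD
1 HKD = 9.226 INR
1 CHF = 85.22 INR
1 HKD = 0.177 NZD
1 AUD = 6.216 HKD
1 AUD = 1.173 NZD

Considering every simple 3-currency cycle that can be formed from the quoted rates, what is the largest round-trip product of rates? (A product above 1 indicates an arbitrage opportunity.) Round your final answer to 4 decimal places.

1.1389

NZD→CHF→AUD→NZD: 0.6057 × 1.603 × 1.173 = 1.13891
AUD→HKD→INR→AUD: 6.216 × 9.226 × 0.01799 = 1.03171
NZD→CHF→HKD→NZD: 0.6057 × 9.197 × 0.177 = 0.98600
CHF→INR→AUD→CHF: 85.22 × 0.01799 × 0.6302 = 0.96616
NZD→AUD→HKD→NZD: 0.863 × 6.216 × 0.177 = 0.94950
Maximum is NZD→CHF→AUD→NZD at 1.1389; arbitrage exists.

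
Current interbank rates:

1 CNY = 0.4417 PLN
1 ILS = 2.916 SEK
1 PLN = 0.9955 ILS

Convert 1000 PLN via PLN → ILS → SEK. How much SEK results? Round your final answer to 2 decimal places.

2902.88

1000 PLN × 0.9955 = 995.5 ILS
995.5 ILS × 2.916 = 2902.878 SEK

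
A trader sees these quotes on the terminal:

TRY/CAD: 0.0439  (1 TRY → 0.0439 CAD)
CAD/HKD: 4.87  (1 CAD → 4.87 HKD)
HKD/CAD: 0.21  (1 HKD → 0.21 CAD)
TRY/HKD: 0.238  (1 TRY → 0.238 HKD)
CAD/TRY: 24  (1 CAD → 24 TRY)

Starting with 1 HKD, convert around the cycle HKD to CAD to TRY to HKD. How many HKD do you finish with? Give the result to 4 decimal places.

1 HKD × 0.21 = 0.21 CAD
0.21 CAD × 24 = 5.04 TRY
5.04 TRY × 0.238 = 1.19952 HKD

1.1995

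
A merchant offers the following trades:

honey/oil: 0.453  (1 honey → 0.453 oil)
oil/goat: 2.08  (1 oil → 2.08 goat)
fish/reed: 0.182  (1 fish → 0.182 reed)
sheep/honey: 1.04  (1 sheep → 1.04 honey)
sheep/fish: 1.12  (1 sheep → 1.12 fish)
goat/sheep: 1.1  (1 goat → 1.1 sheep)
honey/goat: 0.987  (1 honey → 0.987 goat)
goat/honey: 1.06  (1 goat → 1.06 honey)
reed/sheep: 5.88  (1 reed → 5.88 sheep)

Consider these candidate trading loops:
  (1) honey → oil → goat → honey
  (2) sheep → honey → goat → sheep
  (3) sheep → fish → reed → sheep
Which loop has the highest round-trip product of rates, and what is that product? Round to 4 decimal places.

(1) 0.453 × 2.08 × 1.06 = 0.99877
(2) 1.04 × 0.987 × 1.1 = 1.12913
(3) 1.12 × 0.182 × 5.88 = 1.19858
Highest is cycle (3) at 1.1986 (>1, arbitrage).

1.1986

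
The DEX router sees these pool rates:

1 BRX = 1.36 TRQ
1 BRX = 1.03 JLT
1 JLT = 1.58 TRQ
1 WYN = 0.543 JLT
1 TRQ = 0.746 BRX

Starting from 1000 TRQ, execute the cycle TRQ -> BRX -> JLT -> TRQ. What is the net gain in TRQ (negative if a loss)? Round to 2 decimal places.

214.04

1000 TRQ × 0.746 = 746 BRX
746 BRX × 1.03 = 768.38 JLT
768.38 JLT × 1.58 = 1214.0404 TRQ
Net change: 1214.0404 − 1000 = 214.0404 TRQ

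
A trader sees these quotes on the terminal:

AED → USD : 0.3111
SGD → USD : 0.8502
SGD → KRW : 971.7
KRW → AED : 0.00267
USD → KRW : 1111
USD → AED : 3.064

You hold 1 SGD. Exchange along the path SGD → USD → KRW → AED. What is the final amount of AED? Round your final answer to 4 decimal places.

1 SGD × 0.8502 = 0.8502 USD
0.8502 USD × 1111 = 944.5722 KRW
944.5722 KRW × 0.00267 = 2.522007774 AED

2.5220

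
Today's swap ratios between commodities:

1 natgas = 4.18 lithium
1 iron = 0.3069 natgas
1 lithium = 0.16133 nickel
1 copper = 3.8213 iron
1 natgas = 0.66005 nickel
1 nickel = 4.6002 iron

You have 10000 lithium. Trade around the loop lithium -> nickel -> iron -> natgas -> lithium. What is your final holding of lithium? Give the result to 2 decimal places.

10000 lithium × 0.16133 = 1613.3 nickel
1613.3 nickel × 4.6002 = 7421.50266 iron
7421.50266 iron × 0.3069 = 2277.659166354 natgas
2277.659166354 natgas × 4.18 = 9520.61531535972 lithium

9520.62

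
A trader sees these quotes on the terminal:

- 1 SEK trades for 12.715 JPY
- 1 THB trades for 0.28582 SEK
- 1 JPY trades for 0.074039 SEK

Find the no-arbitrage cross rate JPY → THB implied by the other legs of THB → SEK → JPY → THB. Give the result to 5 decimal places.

Known legs of the cycle: 0.28582 × 12.715 = 3.6342013
For no arbitrage the full-cycle product must be 1, so the missing rate is 1 / 3.6342013 ≈ 0.2751636.

0.27516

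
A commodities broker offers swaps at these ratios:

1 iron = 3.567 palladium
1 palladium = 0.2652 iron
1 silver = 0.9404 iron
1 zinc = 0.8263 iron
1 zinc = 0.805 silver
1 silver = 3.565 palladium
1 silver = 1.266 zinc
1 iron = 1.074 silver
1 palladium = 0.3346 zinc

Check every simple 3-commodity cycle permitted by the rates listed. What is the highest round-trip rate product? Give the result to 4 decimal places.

silver→zinc→iron→silver: 1.266 × 0.8263 × 1.074 = 1.12351
silver→palladium→iron→silver: 3.565 × 0.2652 × 1.074 = 1.01540
iron→palladium→zinc→iron: 3.567 × 0.3346 × 0.8263 = 0.98620
silver→palladium→zinc→silver: 3.565 × 0.3346 × 0.805 = 0.96024
Maximum is silver→zinc→iron→silver at 1.1235; arbitrage exists.

1.1235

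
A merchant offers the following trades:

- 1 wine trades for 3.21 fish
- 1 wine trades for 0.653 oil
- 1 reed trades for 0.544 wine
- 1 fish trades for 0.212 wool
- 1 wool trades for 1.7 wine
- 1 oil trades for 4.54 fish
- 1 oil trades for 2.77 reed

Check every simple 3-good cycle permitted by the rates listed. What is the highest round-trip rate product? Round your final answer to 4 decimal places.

wine→fish→wool→wine: 3.21 × 0.212 × 1.7 = 1.15688
wine→oil→reed→wine: 0.653 × 2.77 × 0.544 = 0.98399
Maximum is wine→fish→wool→wine at 1.1569; arbitrage exists.

1.1569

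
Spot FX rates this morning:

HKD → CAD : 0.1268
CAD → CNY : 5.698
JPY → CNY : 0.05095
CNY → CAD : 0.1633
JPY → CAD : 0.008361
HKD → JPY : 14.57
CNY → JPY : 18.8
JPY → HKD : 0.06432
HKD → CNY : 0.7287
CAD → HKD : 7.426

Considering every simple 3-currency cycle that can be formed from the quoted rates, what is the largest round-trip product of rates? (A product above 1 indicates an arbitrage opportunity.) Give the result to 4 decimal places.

CAD→HKD→JPY→CAD: 7.426 × 14.57 × 0.008361 = 0.90463
CAD→CNY→JPY→CAD: 5.698 × 18.8 × 0.008361 = 0.89565
CAD→HKD→CNY→CAD: 7.426 × 0.7287 × 0.1633 = 0.88367
JPY→HKD→CNY→JPY: 0.06432 × 0.7287 × 18.8 = 0.88116
Maximum is CAD→HKD→JPY→CAD at 0.9046; no arbitrage — every cycle loses value.

0.9046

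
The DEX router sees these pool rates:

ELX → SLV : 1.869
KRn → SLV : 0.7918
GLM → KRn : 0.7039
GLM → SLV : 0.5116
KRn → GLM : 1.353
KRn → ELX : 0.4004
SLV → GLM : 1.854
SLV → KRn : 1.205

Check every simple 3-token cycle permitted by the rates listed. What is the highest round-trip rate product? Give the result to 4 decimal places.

KRn→SLV→GLM→KRn: 0.7918 × 1.854 × 0.7039 = 1.03332
KRn→ELX→SLV→KRn: 0.4004 × 1.869 × 1.205 = 0.90176
KRn→GLM→SLV→KRn: 1.353 × 0.5116 × 1.205 = 0.83409
Maximum is KRn→SLV→GLM→KRn at 1.0333; arbitrage exists.

1.0333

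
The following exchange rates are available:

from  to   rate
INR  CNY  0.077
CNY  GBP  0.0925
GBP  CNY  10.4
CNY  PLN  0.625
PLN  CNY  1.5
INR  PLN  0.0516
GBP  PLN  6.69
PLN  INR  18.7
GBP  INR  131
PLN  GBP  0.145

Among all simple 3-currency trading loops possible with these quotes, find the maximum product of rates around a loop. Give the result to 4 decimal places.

INR→PLN→GBP→INR: 0.0516 × 0.145 × 131 = 0.98014
CNY→PLN→GBP→CNY: 0.625 × 0.145 × 10.4 = 0.94250
INR→CNY→GBP→INR: 0.077 × 0.0925 × 131 = 0.93305
CNY→GBP→PLN→CNY: 0.0925 × 6.69 × 1.5 = 0.92824
INR→CNY→PLN→INR: 0.077 × 0.625 × 18.7 = 0.89994
Maximum is INR→PLN→GBP→INR at 0.9801; no arbitrage — every cycle loses value.

0.9801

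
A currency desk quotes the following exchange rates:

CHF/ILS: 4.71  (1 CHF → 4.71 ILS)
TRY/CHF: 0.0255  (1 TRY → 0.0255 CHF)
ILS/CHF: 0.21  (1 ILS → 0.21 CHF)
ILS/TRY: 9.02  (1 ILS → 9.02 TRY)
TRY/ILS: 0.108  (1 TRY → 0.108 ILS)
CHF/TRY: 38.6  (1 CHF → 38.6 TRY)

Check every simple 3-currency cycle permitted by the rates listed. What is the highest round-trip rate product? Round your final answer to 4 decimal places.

1.0833

TRY→CHF→ILS→TRY: 0.0255 × 4.71 × 9.02 = 1.08335
TRY→ILS→CHF→TRY: 0.108 × 0.21 × 38.6 = 0.87545
Maximum is TRY→CHF→ILS→TRY at 1.0833; arbitrage exists.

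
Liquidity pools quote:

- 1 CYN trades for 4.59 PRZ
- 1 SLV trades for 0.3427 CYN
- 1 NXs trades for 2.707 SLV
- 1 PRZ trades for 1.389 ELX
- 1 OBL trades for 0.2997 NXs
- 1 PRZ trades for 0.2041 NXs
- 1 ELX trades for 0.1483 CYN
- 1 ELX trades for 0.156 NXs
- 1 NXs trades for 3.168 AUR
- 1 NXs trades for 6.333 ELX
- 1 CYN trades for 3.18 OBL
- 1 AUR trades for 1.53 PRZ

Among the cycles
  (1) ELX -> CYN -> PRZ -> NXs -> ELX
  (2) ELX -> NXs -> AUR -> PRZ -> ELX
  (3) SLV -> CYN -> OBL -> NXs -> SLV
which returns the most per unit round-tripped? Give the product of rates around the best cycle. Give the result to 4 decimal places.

(1) 0.1483 × 4.59 × 0.2041 × 6.333 = 0.87985
(2) 0.156 × 3.168 × 1.53 × 1.389 = 1.05028
(3) 0.3427 × 3.18 × 0.2997 × 2.707 = 0.88413
Highest is cycle (2) at 1.0503 (>1, arbitrage).

1.0503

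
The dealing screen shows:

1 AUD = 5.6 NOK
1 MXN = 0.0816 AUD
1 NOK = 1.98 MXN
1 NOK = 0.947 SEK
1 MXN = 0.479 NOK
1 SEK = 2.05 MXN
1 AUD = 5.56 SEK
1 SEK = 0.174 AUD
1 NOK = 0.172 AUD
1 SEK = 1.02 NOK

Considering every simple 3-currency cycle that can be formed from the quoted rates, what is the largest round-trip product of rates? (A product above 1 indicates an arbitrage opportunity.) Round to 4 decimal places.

AUD→SEK→NOK→AUD: 5.56 × 1.02 × 0.172 = 0.97545
AUD→SEK→MXN→AUD: 5.56 × 2.05 × 0.0816 = 0.93008
MXN→NOK→SEK→MXN: 0.479 × 0.947 × 2.05 = 0.92991
AUD→NOK→SEK→AUD: 5.6 × 0.947 × 0.174 = 0.92276
AUD→NOK→MXN→AUD: 5.6 × 1.98 × 0.0816 = 0.90478
Maximum is AUD→SEK→NOK→AUD at 0.9754; no arbitrage — every cycle loses value.

0.9754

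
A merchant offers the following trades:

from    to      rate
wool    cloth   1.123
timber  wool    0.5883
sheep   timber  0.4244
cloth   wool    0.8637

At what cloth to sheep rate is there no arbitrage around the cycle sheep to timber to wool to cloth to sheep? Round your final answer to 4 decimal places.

Known legs of the cycle: 0.4244 × 0.5883 × 1.123 = 0.28038448596
For no arbitrage the full-cycle product must be 1, so the missing rate is 1 / 0.28038448596 ≈ 3.566531.

3.5665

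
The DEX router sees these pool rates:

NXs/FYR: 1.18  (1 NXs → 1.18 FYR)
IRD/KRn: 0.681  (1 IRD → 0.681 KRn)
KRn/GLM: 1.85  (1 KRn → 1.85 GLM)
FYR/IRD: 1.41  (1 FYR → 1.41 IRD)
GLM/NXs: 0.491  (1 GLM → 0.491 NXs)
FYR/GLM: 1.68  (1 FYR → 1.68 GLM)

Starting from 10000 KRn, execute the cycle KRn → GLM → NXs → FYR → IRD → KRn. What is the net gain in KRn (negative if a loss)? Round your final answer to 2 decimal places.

10000 KRn × 1.85 = 18500 GLM
18500 GLM × 0.491 = 9083.5 NXs
9083.5 NXs × 1.18 = 10718.53 FYR
10718.53 FYR × 1.41 = 15113.1273 IRD
15113.1273 IRD × 0.681 = 10292.0396913 KRn
Net change: 10292.0396913 − 10000 = 292.0396913 KRn

292.04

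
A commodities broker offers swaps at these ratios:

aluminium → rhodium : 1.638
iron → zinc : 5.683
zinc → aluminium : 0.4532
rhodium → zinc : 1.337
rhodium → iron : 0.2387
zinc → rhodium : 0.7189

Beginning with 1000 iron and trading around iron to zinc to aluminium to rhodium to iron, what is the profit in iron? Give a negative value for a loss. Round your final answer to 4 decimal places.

1000 iron × 5.683 = 5683 zinc
5683 zinc × 0.4532 = 2575.5356 aluminium
2575.5356 aluminium × 1.638 = 4218.7273128 rhodium
4218.7273128 rhodium × 0.2387 = 1007.01020956536 iron
Net change: 1007.01020956536 − 1000 = 7.01020956536 iron

7.0102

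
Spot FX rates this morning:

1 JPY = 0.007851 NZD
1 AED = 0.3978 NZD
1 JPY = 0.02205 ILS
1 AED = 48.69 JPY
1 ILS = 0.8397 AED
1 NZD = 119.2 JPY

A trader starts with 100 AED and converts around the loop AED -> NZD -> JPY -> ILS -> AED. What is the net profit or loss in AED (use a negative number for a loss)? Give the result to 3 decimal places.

-12.204

100 AED × 0.3978 = 39.78 NZD
39.78 NZD × 119.2 = 4741.776 JPY
4741.776 JPY × 0.02205 = 104.5561608 ILS
104.5561608 ILS × 0.8397 = 87.79580822376 AED
Net change: 87.79580822376 − 100 = -12.20419177624 AED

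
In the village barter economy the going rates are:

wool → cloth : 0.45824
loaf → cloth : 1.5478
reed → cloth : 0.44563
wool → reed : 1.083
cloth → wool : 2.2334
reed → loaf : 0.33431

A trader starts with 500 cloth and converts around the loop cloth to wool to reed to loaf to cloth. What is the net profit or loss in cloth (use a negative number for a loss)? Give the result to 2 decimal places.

125.79

500 cloth × 2.2334 = 1116.7 wool
1116.7 wool × 1.083 = 1209.3861 reed
1209.3861 reed × 0.33431 = 404.309867091 loaf
404.309867091 loaf × 1.5478 = 625.7908122834498 cloth
Net change: 625.7908122834498 − 500 = 125.7908122834498 cloth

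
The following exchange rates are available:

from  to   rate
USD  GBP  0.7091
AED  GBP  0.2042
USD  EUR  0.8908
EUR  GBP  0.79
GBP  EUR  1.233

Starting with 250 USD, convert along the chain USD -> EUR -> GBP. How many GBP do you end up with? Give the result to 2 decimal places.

175.93

250 USD × 0.8908 = 222.7 EUR
222.7 EUR × 0.79 = 175.933 GBP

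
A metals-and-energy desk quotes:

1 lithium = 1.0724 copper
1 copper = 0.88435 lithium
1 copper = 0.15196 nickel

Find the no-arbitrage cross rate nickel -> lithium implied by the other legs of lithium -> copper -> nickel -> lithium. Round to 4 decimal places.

Known legs of the cycle: 1.0724 × 0.15196 = 0.162961904
For no arbitrage the full-cycle product must be 1, so the missing rate is 1 / 0.162961904 ≈ 6.136404.

6.1364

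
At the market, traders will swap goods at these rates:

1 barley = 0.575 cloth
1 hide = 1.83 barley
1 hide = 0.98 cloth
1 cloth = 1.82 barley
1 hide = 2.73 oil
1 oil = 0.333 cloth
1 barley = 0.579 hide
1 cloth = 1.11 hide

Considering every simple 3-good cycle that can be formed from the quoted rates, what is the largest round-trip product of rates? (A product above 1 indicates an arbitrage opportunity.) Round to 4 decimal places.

cloth→hide→barley→cloth: 1.11 × 1.83 × 0.575 = 1.16800
cloth→barley→hide→cloth: 1.82 × 0.579 × 0.98 = 1.03270
oil→cloth→hide→oil: 0.333 × 1.11 × 2.73 = 1.00909
Maximum is cloth→hide→barley→cloth at 1.1680; arbitrage exists.

1.1680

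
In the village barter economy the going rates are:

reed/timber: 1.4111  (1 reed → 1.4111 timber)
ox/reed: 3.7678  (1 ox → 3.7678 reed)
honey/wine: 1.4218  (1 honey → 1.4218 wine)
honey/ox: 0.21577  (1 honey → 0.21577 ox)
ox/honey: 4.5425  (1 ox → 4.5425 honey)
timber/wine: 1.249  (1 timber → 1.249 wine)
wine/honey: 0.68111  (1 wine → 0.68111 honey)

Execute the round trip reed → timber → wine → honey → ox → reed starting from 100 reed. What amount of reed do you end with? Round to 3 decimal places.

100 reed × 1.4111 = 141.11 timber
141.11 timber × 1.249 = 176.24639 wine
176.24639 wine × 0.68111 = 120.0431786929 honey
120.0431786929 honey × 0.21577 = 25.901716666567033 ox
25.901716666567033 ox × 3.7678 = 97.5924880562912669374 reed

97.592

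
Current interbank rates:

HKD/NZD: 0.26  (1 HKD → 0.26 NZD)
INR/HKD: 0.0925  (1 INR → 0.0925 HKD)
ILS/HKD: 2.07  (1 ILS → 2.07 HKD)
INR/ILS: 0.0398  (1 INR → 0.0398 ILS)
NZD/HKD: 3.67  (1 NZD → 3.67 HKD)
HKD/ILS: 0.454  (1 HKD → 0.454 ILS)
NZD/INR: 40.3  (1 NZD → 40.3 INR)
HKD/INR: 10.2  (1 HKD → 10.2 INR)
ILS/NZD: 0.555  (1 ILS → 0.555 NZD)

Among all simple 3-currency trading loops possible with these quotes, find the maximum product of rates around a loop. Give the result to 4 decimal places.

HKD→NZD→INR→HKD: 0.26 × 40.3 × 0.0925 = 0.96922
HKD→ILS→NZD→HKD: 0.454 × 0.555 × 3.67 = 0.92473
INR→ILS→NZD→INR: 0.0398 × 0.555 × 40.3 = 0.89019
HKD→INR→ILS→HKD: 10.2 × 0.0398 × 2.07 = 0.84034
Maximum is HKD→NZD→INR→HKD at 0.9692; no arbitrage — every cycle loses value.

0.9692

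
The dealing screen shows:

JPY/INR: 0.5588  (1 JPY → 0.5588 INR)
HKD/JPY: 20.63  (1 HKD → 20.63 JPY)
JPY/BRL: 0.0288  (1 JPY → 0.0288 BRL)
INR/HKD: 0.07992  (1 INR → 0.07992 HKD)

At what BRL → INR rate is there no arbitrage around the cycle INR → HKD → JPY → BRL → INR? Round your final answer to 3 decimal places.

Known legs of the cycle: 0.07992 × 20.63 × 0.0288 = 0.04748398848
For no arbitrage the full-cycle product must be 1, so the missing rate is 1 / 0.04748398848 ≈ 21.05973.

21.060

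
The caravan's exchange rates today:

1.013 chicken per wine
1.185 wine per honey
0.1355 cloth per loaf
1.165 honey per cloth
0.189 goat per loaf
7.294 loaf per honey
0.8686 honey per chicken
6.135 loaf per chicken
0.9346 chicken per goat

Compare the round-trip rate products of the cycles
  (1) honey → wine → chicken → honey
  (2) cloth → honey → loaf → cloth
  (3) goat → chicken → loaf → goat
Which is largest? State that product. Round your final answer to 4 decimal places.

1.1514

(1) 1.185 × 1.013 × 0.8686 = 1.04267
(2) 1.165 × 7.294 × 0.1355 = 1.15141
(3) 0.9346 × 6.135 × 0.189 = 1.08368
Highest is cycle (2) at 1.1514 (>1, arbitrage).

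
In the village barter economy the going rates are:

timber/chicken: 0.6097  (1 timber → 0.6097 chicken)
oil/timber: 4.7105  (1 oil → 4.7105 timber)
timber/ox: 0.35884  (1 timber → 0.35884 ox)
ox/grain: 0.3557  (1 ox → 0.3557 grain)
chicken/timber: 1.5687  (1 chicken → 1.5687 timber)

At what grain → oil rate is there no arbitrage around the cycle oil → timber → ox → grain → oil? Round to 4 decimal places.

Known legs of the cycle: 4.7105 × 0.35884 × 0.3557 = 0.601245337174
For no arbitrage the full-cycle product must be 1, so the missing rate is 1 / 0.601245337174 ≈ 1.663215.

1.6632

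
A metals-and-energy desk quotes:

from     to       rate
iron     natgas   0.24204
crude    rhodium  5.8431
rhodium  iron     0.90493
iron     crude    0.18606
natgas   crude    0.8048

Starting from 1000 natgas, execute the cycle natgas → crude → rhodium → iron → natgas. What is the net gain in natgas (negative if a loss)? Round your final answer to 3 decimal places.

29.991

1000 natgas × 0.8048 = 804.8 crude
804.8 crude × 5.8431 = 4702.52688 rhodium
4702.52688 rhodium × 0.90493 = 4255.4576495184 iron
4255.4576495184 iron × 0.24204 = 1029.990969489433536 natgas
Net change: 1029.990969489433536 − 1000 = 29.990969489433536 natgas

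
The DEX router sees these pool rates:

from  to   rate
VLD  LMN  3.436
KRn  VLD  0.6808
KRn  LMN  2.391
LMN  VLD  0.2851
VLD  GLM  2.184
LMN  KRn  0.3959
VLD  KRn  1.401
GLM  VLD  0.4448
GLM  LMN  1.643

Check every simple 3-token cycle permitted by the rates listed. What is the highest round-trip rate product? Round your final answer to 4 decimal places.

LMN→VLD→GLM→LMN: 0.2851 × 2.184 × 1.643 = 1.02303
LMN→VLD→KRn→LMN: 0.2851 × 1.401 × 2.391 = 0.95503
LMN→KRn→VLD→LMN: 0.3959 × 0.6808 × 3.436 = 0.92610
Maximum is LMN→VLD→GLM→LMN at 1.0230; arbitrage exists.

1.0230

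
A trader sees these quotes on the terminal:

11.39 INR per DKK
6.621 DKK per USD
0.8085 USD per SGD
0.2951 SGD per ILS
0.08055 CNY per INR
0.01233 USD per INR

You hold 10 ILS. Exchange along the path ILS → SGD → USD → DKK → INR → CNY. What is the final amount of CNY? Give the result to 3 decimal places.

14.493

10 ILS × 0.2951 = 2.951 SGD
2.951 SGD × 0.8085 = 2.3858835 USD
2.3858835 USD × 6.621 = 15.7969346535 DKK
15.7969346535 DKK × 11.39 = 179.927085703365 INR
179.927085703365 INR × 0.08055 = 14.49312675340605075 CNY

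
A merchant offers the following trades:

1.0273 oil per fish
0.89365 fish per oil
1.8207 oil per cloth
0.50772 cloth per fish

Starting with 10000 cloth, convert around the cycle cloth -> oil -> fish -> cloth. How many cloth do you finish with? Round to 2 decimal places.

10000 cloth × 1.8207 = 18207 oil
18207 oil × 0.89365 = 16270.68555 fish
16270.68555 fish × 0.50772 = 8260.952467446 cloth

8260.95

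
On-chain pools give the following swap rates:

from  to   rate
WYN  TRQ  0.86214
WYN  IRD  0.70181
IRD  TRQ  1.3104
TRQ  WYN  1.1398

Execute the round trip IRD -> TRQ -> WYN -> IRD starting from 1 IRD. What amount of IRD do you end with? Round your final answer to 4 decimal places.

1.0482

1 IRD × 1.3104 = 1.3104 TRQ
1.3104 TRQ × 1.1398 = 1.49359392 WYN
1.49359392 WYN × 0.70181 = 1.0482191489952 IRD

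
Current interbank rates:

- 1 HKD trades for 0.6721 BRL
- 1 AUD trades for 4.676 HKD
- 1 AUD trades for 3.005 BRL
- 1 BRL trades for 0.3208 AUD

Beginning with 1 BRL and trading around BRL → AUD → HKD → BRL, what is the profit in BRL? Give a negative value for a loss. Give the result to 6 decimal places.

0.008191

1 BRL × 0.3208 = 0.3208 AUD
0.3208 AUD × 4.676 = 1.5000608 HKD
1.5000608 HKD × 0.6721 = 1.00819086368 BRL
Net change: 1.00819086368 − 1 = 0.00819086368 BRL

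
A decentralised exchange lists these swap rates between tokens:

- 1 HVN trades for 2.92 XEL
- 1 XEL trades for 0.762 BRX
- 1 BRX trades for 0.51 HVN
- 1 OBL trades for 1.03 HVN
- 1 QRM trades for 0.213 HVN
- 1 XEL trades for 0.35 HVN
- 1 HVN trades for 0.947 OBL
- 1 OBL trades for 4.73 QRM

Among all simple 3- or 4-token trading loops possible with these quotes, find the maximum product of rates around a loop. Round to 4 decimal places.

1.1348

BRX→HVN→XEL→BRX: 0.51 × 2.92 × 0.762 = 1.13477
OBL→QRM→HVN→OBL: 4.73 × 0.213 × 0.947 = 0.95409
Maximum is BRX→HVN→XEL→BRX at 1.1348; arbitrage exists.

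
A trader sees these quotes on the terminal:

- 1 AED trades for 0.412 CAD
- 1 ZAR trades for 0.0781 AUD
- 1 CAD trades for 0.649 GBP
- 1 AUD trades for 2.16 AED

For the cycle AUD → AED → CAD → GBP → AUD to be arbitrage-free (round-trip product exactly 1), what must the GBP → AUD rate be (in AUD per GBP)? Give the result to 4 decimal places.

1.7314

Known legs of the cycle: 2.16 × 0.412 × 0.649 = 0.57755808
For no arbitrage the full-cycle product must be 1, so the missing rate is 1 / 0.57755808 ≈ 1.731428.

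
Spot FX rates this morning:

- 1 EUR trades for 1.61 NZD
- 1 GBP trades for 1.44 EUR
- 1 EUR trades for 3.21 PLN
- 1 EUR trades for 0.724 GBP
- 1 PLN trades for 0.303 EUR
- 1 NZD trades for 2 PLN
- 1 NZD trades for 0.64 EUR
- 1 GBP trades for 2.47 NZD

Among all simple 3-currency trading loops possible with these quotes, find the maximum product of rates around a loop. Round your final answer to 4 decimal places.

1.1445

GBP→NZD→EUR→GBP: 2.47 × 0.64 × 0.724 = 1.14450
EUR→NZD→PLN→EUR: 1.61 × 2 × 0.303 = 0.97566
Maximum is GBP→NZD→EUR→GBP at 1.1445; arbitrage exists.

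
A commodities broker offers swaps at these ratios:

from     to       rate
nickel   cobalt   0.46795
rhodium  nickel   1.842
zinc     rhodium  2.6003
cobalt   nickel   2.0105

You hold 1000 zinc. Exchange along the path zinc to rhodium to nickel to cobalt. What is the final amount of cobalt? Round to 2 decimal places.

2241.36

1000 zinc × 2.6003 = 2600.3 rhodium
2600.3 rhodium × 1.842 = 4789.7526 nickel
4789.7526 nickel × 0.46795 = 2241.36472917 cobalt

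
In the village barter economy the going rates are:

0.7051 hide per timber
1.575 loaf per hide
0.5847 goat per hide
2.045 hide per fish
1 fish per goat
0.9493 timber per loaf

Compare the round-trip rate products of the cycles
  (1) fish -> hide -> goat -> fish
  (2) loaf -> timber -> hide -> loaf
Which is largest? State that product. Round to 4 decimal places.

(1) 2.045 × 0.5847 × 1 = 1.19571
(2) 0.9493 × 0.7051 × 1.575 = 1.05423
Highest is cycle (1) at 1.1957 (>1, arbitrage).

1.1957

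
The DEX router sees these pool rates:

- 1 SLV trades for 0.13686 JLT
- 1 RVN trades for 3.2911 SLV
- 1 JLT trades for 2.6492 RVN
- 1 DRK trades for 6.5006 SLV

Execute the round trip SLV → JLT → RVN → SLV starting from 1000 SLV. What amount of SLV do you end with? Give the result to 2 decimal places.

1193.25

1000 SLV × 0.13686 = 136.86 JLT
136.86 JLT × 2.6492 = 362.569512 RVN
362.569512 RVN × 3.2911 = 1193.2525209432 SLV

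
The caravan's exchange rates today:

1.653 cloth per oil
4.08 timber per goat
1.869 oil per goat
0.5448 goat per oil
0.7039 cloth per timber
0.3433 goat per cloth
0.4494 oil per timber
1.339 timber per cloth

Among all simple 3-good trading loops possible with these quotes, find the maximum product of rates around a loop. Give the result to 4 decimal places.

cloth→goat→oil→cloth: 0.3433 × 1.869 × 1.653 = 1.06061
goat→timber→oil→goat: 4.08 × 0.4494 × 0.5448 = 0.99892
cloth→timber→oil→cloth: 1.339 × 0.4494 × 1.653 = 0.99469
cloth→goat→timber→cloth: 0.3433 × 4.08 × 0.7039 = 0.98593
Maximum is cloth→goat→oil→cloth at 1.0606; arbitrage exists.

1.0606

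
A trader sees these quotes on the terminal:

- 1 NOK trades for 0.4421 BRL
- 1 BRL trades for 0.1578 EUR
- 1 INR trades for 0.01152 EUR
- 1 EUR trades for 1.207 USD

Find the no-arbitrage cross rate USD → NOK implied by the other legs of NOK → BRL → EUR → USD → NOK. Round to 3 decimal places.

11.876

Known legs of the cycle: 0.4421 × 0.1578 × 1.207 = 0.08420439966
For no arbitrage the full-cycle product must be 1, so the missing rate is 1 / 0.08420439966 ≈ 11.87586.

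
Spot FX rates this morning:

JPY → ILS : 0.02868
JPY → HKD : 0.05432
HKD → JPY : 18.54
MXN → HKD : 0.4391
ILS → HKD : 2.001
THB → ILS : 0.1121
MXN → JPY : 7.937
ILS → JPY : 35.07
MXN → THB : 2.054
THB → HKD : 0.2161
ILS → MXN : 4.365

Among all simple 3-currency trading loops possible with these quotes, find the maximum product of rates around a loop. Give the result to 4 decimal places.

1.0640

HKD→JPY→ILS→HKD: 18.54 × 0.02868 × 2.001 = 1.06399
ILS→MXN→THB→ILS: 4.365 × 2.054 × 0.1121 = 1.00506
JPY→ILS→MXN→JPY: 0.02868 × 4.365 × 7.937 = 0.99362
Maximum is HKD→JPY→ILS→HKD at 1.0640; arbitrage exists.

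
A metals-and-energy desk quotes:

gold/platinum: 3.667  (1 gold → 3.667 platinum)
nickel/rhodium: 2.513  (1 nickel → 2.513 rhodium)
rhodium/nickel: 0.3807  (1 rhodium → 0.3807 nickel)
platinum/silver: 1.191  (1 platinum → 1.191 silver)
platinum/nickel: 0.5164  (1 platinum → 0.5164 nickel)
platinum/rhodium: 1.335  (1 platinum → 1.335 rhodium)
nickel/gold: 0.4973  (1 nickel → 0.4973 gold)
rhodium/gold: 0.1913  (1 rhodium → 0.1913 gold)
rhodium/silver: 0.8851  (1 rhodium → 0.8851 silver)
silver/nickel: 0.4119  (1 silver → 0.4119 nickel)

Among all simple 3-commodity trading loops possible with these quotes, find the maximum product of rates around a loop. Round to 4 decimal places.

nickel→gold→platinum→nickel: 0.4973 × 3.667 × 0.5164 = 0.94171
rhodium→gold→platinum→rhodium: 0.1913 × 3.667 × 1.335 = 0.93650
nickel→rhodium→silver→nickel: 2.513 × 0.8851 × 0.4119 = 0.91617
Maximum is nickel→gold→platinum→nickel at 0.9417; no arbitrage — every cycle loses value.

0.9417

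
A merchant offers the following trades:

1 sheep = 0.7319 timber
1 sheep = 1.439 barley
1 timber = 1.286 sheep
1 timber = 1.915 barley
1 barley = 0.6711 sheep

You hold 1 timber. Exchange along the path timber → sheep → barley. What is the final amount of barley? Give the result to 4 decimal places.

1 timber × 1.286 = 1.286 sheep
1.286 sheep × 1.439 = 1.850554 barley

1.8506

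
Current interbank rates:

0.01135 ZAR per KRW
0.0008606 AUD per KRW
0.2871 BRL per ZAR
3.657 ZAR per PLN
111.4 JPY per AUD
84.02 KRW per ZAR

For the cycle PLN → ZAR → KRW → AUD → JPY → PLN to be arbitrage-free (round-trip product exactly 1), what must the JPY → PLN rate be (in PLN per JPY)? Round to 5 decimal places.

0.03395

Known legs of the cycle: 3.657 × 84.02 × 0.0008606 × 111.4 = 29.4573835911576
For no arbitrage the full-cycle product must be 1, so the missing rate is 1 / 29.4573835911576 ≈ 0.0339473.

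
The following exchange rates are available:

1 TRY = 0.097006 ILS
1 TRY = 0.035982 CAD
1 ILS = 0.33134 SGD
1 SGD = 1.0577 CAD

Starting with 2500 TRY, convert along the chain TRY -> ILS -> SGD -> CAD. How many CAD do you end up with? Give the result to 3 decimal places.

84.991

2500 TRY × 0.097006 = 242.515 ILS
242.515 ILS × 0.33134 = 80.3549201 SGD
80.3549201 SGD × 1.0577 = 84.99139898977 CAD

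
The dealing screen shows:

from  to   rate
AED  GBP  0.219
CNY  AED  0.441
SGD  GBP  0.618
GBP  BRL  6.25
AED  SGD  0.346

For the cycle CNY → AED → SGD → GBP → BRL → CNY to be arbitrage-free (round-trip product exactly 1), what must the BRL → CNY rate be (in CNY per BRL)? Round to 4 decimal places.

Known legs of the cycle: 0.441 × 0.346 × 0.618 × 6.25 = 0.589363425
For no arbitrage the full-cycle product must be 1, so the missing rate is 1 / 0.589363425 ≈ 1.696746.

1.6967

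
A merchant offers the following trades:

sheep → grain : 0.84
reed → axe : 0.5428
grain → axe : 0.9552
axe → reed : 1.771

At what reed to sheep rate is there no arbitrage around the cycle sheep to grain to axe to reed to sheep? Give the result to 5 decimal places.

Known legs of the cycle: 0.84 × 0.9552 × 1.771 = 1.420993728
For no arbitrage the full-cycle product must be 1, so the missing rate is 1 / 1.420993728 ≈ 0.7037329.

0.70373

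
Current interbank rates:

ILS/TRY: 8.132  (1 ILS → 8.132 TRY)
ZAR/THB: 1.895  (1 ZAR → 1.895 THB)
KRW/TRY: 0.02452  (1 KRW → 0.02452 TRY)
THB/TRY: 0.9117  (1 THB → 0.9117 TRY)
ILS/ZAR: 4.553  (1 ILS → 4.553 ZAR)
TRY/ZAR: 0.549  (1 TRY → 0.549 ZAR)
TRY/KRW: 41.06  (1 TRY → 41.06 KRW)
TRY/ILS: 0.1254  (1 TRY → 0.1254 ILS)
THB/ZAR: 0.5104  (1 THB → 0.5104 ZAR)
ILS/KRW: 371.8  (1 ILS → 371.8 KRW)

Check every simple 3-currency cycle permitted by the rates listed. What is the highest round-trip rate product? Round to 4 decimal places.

ILS→KRW→TRY→ILS: 371.8 × 0.02452 × 0.1254 = 1.14321
THB→TRY→ZAR→THB: 0.9117 × 0.549 × 1.895 = 0.94849
Maximum is ILS→KRW→TRY→ILS at 1.1432; arbitrage exists.

1.1432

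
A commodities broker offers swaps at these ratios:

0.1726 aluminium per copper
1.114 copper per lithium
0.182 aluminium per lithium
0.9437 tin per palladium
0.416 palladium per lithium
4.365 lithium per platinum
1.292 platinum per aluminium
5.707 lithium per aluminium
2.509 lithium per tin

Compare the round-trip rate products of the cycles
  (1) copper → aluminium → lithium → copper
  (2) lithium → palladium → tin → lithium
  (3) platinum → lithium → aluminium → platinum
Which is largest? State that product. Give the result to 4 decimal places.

(1) 0.1726 × 5.707 × 1.114 = 1.09732
(2) 0.416 × 0.9437 × 2.509 = 0.98498
(3) 4.365 × 0.182 × 1.292 = 1.02640
Highest is cycle (1) at 1.0973 (>1, arbitrage).

1.0973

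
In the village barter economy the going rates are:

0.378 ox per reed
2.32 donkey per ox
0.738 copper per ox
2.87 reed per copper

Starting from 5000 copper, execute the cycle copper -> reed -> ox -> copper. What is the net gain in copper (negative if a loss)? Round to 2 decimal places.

-996.87

5000 copper × 2.87 = 14350 reed
14350 reed × 0.378 = 5424.3 ox
5424.3 ox × 0.738 = 4003.1334 copper
Net change: 4003.1334 − 5000 = -996.8666 copper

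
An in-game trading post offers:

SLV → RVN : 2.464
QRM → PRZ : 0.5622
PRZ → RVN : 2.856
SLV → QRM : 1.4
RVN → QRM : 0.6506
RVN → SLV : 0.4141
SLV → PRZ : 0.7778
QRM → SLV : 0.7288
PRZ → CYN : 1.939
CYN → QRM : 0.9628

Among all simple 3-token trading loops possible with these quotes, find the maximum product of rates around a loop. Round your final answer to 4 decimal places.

SLV→RVN→QRM→SLV: 2.464 × 0.6506 × 0.7288 = 1.16832
PRZ→CYN→QRM→PRZ: 1.939 × 0.9628 × 0.5622 = 1.04955
RVN→QRM→PRZ→RVN: 0.6506 × 0.5622 × 2.856 = 1.04463
SLV→PRZ→RVN→SLV: 0.7778 × 2.856 × 0.4141 = 0.91988
Maximum is SLV→RVN→QRM→SLV at 1.1683; arbitrage exists.

1.1683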